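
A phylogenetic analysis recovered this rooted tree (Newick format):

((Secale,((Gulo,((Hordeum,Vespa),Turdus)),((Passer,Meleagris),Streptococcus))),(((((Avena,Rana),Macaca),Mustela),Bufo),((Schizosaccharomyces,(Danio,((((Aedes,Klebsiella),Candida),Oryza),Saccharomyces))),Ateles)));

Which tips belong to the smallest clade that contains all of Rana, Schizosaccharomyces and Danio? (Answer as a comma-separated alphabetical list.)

Tracing Rana: it sits inside (Avena,Rana).
Tracing Schizosaccharomyces: it sits inside (Schizosaccharomyces,(Danio,((((Aedes,Klebsiella),Candida),Oryza),Saccharomyces))).
Tracing Danio: it sits inside (Danio,((((Aedes,Klebsiella),Candida),Oryza),Saccharomyces)).
The smallest clade enclosing all 3 is (((((Avena,Rana),Macaca),Mustela),Bufo),((Schizosaccharomyces,(Danio,((((Aedes,Klebsiella),Candida),Oryza),Saccharomyces))),Ateles)); the answer is its 13 terminal taxa in alphabetical order.

Aedes, Ateles, Avena, Bufo, Candida, Danio, Klebsiella, Macaca, Mustela, Oryza, Rana, Saccharomyces, Schizosaccharomyces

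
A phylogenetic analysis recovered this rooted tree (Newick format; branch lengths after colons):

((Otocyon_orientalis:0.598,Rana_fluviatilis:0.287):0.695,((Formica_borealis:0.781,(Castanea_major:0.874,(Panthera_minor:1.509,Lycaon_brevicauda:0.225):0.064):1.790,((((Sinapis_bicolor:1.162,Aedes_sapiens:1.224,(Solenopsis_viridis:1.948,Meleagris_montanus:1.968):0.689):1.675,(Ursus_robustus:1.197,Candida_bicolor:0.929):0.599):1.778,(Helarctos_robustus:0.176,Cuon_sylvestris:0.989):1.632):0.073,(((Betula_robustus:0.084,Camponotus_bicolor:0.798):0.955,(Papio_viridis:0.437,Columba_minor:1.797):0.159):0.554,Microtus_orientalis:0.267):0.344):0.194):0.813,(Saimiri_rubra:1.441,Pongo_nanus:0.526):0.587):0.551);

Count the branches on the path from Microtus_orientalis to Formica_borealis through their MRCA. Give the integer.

4

The MRCA of Microtus_orientalis and Formica_borealis is the node subtending (Formica_borealis,(Castanea_major,(Panthera_minor,Lycaon_brevicauda)),((((Sinapis_bicolor,Aedes_sapiens,(Solenopsis_viridis,Meleagris_montanus)),(Ursus_robustus,Candida_bicolor)),(Helarctos_robustus,Cuon_sylvestris)),(((Betula_robustus,Camponotus_bicolor),(Papio_viridis,Columba_minor)),Microtus_orientalis))).
From Microtus_orientalis up to that node: 3 branches. From Formica_borealis up to the same node: 1 branch. Total: 3 + 1 = 4.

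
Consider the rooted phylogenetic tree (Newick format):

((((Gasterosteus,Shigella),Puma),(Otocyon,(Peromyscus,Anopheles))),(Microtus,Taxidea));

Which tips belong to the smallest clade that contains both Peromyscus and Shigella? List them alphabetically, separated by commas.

Anopheles, Gasterosteus, Otocyon, Peromyscus, Puma, Shigella

Tracing Peromyscus: it sits inside (Peromyscus,Anopheles).
Tracing Shigella: it sits inside (Gasterosteus,Shigella).
The smallest clade enclosing both is (((Gasterosteus,Shigella),Puma),(Otocyon,(Peromyscus,Anopheles))); the answer is its 6 terminal taxa in alphabetical order.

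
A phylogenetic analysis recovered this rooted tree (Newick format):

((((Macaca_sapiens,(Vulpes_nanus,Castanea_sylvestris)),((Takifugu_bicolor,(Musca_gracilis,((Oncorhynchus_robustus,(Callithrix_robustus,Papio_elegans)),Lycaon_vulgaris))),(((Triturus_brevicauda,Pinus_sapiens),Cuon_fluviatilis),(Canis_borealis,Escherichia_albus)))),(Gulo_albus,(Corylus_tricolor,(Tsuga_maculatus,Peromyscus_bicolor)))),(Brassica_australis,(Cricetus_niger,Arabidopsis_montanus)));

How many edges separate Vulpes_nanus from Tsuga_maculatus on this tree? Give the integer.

The MRCA of Vulpes_nanus and Tsuga_maculatus is the node subtending (((Macaca_sapiens,(Vulpes_nanus,Castanea_sylvestris)),((Takifugu_bicolor,(Musca_gracilis,((Oncorhynchus_robustus,(Callithrix_robustus,Papio_elegans)),Lycaon_vulgaris))),(((Triturus_brevicauda,Pinus_sapiens),Cuon_fluviatilis),(Canis_borealis,Escherichia_albus)))),(Gulo_albus,(Corylus_tricolor,(Tsuga_maculatus,Peromyscus_bicolor)))).
From Vulpes_nanus up to that node: 4 branches. From Tsuga_maculatus up to the same node: 4 branches. Total: 4 + 4 = 8.

8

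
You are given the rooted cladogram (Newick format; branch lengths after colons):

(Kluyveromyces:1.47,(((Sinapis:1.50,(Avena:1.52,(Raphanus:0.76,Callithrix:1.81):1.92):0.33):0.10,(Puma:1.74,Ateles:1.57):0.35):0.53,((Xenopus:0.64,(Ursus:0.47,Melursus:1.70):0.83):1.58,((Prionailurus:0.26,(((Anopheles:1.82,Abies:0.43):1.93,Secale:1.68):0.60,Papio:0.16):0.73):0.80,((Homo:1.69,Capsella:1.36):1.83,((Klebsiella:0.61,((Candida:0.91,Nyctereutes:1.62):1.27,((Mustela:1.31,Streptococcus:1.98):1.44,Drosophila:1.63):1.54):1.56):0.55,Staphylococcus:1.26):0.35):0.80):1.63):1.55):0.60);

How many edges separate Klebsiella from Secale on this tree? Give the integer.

The MRCA of Klebsiella and Secale is the node subtending ((Prionailurus,(((Anopheles,Abies),Secale),Papio)),((Homo,Capsella),((Klebsiella,((Candida,Nyctereutes),((Mustela,Streptococcus),Drosophila))),Staphylococcus))).
From Klebsiella up to that node: 4 branches. From Secale up to the same node: 4 branches. Total: 4 + 4 = 8.

8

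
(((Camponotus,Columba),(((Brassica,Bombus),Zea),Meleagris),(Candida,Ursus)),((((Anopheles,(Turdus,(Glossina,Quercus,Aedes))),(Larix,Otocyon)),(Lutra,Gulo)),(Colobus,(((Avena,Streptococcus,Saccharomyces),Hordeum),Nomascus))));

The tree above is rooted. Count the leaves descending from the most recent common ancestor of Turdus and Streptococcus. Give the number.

The MRCA of Turdus and Streptococcus is the node subtending ((((Anopheles,(Turdus,(Glossina,Quercus,Aedes))),(Larix,Otocyon)),(Lutra,Gulo)),(Colobus,(((Avena,Streptococcus,Saccharomyces),Hordeum),Nomascus))).
That clade contains 15 terminal taxa: Aedes, Anopheles, Avena, Colobus, Glossina, Gulo, Hordeum, Larix, Lutra, Nomascus, Otocyon, Quercus, Saccharomyces, Streptococcus, Turdus.

15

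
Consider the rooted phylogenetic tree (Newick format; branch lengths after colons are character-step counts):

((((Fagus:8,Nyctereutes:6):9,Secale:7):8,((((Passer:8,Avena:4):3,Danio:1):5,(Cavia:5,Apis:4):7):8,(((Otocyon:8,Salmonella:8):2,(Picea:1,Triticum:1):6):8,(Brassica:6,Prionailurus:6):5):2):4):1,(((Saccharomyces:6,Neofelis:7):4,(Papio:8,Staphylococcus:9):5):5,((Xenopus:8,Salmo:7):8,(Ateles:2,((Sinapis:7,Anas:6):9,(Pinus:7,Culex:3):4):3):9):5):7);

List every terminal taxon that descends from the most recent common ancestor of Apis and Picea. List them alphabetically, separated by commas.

Tracing Apis: it sits inside (Cavia,Apis).
Tracing Picea: it sits inside (Picea,Triticum).
The smallest clade enclosing both is ((((Passer,Avena),Danio),(Cavia,Apis)),(((Otocyon,Salmonella),(Picea,Triticum)),(Brassica,Prionailurus))); the answer is its 11 terminal taxa in alphabetical order.

Apis, Avena, Brassica, Cavia, Danio, Otocyon, Passer, Picea, Prionailurus, Salmonella, Triticum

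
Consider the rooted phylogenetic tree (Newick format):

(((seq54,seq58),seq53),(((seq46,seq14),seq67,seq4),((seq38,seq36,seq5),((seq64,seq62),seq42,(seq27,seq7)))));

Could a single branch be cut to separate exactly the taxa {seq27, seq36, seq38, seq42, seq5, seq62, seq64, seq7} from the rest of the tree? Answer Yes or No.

Yes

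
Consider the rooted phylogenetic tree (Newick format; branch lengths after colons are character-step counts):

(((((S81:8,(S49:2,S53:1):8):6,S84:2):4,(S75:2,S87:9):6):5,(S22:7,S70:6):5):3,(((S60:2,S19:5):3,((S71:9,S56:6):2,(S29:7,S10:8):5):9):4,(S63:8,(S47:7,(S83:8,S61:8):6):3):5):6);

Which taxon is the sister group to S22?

S22 attaches to the tree at the node subtending (S22,S70).
The other lineage descending from that same node — the sister group — is the single tip S70.

S70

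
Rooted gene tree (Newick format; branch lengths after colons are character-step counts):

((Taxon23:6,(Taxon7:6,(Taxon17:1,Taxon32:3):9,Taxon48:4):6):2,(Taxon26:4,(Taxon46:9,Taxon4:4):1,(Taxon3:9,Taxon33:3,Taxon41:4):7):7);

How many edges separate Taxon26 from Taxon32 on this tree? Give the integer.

6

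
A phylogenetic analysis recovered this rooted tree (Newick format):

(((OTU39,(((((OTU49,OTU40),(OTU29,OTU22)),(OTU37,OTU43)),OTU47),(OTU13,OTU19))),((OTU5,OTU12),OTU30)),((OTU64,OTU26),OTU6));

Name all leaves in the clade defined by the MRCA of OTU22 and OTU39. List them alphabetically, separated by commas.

Tracing OTU22: it sits inside (OTU29,OTU22).
Tracing OTU39: it sits inside (OTU39,(((((OTU49,OTU40),(OTU29,OTU22)),(OTU37,OTU43)),OTU47),(OTU13,OTU19))).
The smallest clade enclosing both is (OTU39,(((((OTU49,OTU40),(OTU29,OTU22)),(OTU37,OTU43)),OTU47),(OTU13,OTU19))); the answer is its 10 terminal taxa in alphabetical order.

OTU13, OTU19, OTU22, OTU29, OTU37, OTU39, OTU40, OTU43, OTU47, OTU49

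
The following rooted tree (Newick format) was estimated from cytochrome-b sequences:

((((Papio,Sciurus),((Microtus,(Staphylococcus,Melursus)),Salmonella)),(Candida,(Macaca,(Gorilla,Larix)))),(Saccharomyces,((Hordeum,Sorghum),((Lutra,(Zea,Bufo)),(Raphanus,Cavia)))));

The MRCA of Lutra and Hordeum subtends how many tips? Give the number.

7

The MRCA of Lutra and Hordeum is the node subtending ((Hordeum,Sorghum),((Lutra,(Zea,Bufo)),(Raphanus,Cavia))).
That clade contains 7 terminal taxa: Bufo, Cavia, Hordeum, Lutra, Raphanus, Sorghum, Zea.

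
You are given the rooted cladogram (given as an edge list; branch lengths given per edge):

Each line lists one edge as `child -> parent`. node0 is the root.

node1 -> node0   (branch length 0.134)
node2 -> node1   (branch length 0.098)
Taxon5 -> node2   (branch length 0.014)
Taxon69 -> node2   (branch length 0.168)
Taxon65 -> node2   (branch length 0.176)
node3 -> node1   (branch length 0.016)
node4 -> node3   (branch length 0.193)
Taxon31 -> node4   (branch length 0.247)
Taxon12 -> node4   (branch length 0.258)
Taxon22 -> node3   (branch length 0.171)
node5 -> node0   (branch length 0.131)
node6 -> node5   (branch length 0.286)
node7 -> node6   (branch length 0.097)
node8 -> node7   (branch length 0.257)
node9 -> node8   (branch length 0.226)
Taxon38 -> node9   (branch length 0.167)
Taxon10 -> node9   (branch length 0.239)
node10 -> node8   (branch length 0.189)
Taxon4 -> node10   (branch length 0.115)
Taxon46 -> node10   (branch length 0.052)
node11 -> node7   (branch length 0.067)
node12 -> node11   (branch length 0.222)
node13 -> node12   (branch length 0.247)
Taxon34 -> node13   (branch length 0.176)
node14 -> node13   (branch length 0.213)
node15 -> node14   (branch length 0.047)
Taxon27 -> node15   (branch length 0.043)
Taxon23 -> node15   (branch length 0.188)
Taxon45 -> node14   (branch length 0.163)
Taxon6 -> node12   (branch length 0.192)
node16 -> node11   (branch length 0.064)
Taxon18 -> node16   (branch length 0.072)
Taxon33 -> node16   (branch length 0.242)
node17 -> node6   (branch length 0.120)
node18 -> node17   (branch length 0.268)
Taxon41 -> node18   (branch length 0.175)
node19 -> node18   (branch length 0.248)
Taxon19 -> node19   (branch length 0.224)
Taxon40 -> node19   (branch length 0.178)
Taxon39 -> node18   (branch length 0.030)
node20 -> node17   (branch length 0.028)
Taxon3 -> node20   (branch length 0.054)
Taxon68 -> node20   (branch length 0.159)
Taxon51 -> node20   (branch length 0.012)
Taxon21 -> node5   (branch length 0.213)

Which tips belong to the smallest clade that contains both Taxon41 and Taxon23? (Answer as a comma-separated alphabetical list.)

Taxon10, Taxon18, Taxon19, Taxon23, Taxon27, Taxon3, Taxon33, Taxon34, Taxon38, Taxon39, Taxon4, Taxon40, Taxon41, Taxon45, Taxon46, Taxon51, Taxon6, Taxon68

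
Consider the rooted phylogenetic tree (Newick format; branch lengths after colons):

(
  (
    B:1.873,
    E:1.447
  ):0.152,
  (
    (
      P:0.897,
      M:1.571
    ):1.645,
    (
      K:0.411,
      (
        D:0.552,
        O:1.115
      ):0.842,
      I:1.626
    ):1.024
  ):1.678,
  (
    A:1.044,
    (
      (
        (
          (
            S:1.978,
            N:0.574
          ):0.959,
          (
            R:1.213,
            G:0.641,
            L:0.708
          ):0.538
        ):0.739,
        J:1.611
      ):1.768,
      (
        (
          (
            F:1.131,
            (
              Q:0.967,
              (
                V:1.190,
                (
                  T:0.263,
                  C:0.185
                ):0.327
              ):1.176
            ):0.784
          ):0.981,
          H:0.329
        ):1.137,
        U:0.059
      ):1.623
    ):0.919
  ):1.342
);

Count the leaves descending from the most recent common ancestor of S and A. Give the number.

14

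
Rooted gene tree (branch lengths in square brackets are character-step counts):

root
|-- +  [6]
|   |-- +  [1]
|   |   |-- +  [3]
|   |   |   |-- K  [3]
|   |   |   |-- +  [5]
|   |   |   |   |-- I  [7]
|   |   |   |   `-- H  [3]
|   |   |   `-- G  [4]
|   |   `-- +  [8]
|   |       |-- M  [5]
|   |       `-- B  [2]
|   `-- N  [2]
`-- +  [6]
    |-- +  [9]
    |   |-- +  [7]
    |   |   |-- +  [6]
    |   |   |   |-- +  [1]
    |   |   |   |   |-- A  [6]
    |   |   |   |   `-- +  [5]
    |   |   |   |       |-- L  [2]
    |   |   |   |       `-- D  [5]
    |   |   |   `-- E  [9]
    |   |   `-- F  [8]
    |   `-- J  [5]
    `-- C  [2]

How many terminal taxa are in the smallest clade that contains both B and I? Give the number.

6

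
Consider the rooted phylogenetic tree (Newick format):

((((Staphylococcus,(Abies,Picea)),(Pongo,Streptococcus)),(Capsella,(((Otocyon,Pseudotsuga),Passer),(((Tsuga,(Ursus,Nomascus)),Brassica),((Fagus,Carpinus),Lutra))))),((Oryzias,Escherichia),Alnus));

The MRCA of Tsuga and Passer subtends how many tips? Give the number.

The MRCA of Tsuga and Passer is the node subtending (((Otocyon,Pseudotsuga),Passer),(((Tsuga,(Ursus,Nomascus)),Brassica),((Fagus,Carpinus),Lutra))).
That clade contains 10 terminal taxa: Brassica, Carpinus, Fagus, Lutra, Nomascus, Otocyon, Passer, Pseudotsuga, Tsuga, Ursus.

10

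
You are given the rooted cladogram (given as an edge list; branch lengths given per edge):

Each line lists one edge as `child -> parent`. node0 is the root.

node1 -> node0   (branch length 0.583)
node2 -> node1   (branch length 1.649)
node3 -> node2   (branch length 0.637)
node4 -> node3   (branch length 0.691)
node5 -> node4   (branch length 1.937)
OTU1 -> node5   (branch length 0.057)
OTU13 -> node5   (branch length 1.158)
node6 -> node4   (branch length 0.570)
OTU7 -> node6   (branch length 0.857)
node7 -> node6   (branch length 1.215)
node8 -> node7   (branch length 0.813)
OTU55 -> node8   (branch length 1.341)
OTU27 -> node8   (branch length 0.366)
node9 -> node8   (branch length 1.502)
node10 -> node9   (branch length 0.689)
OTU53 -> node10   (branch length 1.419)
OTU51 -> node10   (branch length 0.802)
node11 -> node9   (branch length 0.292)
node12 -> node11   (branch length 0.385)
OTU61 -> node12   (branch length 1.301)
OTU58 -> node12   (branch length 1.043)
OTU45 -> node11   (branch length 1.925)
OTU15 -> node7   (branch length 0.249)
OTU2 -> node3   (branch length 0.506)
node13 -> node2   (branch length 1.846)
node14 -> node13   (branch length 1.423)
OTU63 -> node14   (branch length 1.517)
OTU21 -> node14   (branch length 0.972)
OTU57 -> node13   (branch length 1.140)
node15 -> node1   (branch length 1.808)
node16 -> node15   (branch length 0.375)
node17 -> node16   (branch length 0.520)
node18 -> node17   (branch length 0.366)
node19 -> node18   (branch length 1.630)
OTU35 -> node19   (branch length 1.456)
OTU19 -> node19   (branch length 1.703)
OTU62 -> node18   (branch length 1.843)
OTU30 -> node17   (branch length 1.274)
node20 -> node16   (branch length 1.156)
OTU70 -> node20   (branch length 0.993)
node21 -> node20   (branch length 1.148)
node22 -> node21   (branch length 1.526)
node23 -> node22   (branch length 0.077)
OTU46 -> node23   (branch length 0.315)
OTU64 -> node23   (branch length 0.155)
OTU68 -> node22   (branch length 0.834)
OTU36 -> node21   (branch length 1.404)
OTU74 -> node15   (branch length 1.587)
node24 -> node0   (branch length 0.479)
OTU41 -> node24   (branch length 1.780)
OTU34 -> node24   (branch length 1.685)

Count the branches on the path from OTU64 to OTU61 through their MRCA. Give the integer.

17

The MRCA of OTU64 and OTU61 is the node subtending (((((OTU1,OTU13),(OTU7,((OTU55,OTU27,((OTU53,OTU51),((OTU61,OTU58),OTU45))),OTU15))),OTU2),((OTU63,OTU21),OTU57)),(((((OTU35,OTU19),OTU62),OTU30),(OTU70,(((OTU46,OTU64),OTU68),OTU36))),OTU74)).
From OTU64 up to that node: 7 branches. From OTU61 up to the same node: 10 branches. Total: 7 + 10 = 17.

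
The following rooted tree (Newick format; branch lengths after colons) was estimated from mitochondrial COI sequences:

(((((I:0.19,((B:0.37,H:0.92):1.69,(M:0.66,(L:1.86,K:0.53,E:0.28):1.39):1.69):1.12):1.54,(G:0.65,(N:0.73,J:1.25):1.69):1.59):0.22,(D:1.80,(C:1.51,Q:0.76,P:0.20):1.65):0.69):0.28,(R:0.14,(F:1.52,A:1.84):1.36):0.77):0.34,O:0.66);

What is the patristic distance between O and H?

The path runs O → … → MRCA → … → H; the MRCA is the root of the tree.
Branch lengths along that path: 0.66 + 0.34 + 0.28 + 0.22 + 1.54 + 1.12 + 1.69 + 0.92 = 6.77.

6.77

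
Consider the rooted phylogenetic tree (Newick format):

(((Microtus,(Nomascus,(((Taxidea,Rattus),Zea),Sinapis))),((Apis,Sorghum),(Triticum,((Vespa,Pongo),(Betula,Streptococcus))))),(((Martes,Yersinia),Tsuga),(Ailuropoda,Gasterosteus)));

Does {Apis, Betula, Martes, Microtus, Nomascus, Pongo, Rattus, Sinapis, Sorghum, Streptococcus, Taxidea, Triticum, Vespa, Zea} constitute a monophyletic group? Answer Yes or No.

The MRCA of the listed taxa is the root, so the smallest clade containing them is the whole tree.
That clade also contains Ailuropoda, Gasterosteus, Tsuga, Yersinia, which are not in the proposed group, so the group is not monophyletic.

No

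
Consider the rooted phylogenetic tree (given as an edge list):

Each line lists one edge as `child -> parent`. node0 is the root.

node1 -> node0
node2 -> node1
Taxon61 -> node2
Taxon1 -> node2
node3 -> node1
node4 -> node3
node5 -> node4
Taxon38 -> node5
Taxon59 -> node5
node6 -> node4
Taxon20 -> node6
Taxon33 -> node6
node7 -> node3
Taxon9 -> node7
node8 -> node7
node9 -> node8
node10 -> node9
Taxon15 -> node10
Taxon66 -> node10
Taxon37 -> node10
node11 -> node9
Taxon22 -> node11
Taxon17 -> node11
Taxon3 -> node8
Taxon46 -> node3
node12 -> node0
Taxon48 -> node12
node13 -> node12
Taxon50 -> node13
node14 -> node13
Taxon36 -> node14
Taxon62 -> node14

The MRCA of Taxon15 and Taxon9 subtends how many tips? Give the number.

7

The MRCA of Taxon15 and Taxon9 is the node subtending (Taxon9,(((Taxon15,Taxon66,Taxon37),(Taxon22,Taxon17)),Taxon3)).
That clade contains 7 terminal taxa: Taxon15, Taxon17, Taxon22, Taxon3, Taxon37, Taxon66, Taxon9.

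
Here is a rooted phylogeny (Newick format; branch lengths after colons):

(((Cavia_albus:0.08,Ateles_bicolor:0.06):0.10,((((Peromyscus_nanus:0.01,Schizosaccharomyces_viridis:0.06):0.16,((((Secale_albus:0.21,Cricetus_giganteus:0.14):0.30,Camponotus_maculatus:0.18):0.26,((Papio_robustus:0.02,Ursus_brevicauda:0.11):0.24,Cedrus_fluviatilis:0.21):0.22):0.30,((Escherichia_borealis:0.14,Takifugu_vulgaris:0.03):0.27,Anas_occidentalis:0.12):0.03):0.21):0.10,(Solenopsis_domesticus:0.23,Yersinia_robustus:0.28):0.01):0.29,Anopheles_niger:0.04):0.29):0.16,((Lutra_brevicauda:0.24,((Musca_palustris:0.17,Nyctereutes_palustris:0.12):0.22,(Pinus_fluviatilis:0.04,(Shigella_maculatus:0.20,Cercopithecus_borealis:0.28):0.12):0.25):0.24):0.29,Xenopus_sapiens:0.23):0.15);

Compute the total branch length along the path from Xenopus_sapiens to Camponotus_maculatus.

The path runs Xenopus_sapiens → … → MRCA → … → Camponotus_maculatus; the MRCA is the root of the tree.
Branch lengths along that path: 0.23 + 0.15 + 0.16 + 0.29 + 0.29 + 0.10 + 0.21 + 0.30 + 0.26 + 0.18 = 2.17.

2.17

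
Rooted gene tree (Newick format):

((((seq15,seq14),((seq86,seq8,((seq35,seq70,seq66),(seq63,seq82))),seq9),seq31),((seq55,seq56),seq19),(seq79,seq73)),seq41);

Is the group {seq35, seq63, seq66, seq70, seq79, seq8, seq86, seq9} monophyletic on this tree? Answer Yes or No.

No

The MRCA of the listed taxa subtends (((seq15,seq14),((seq86,seq8,((seq35,seq70,seq66),(seq63,seq82))),seq9),seq31),((seq55,seq56),seq19),(seq79,seq73)).
That clade also contains seq14, seq15, seq19, seq31, seq55, seq56, seq73, seq82, which are not in the proposed group, so the group is not monophyletic.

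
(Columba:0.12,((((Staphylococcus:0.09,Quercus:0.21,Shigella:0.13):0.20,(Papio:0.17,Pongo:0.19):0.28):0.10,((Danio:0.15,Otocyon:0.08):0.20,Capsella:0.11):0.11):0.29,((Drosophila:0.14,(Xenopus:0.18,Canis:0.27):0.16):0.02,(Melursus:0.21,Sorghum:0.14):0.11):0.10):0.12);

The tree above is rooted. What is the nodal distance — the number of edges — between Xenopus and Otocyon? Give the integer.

The MRCA of Xenopus and Otocyon is the node subtending ((((Staphylococcus,Quercus,Shigella),(Papio,Pongo)),((Danio,Otocyon),Capsella)),((Drosophila,(Xenopus,Canis)),(Melursus,Sorghum))).
From Xenopus up to that node: 4 branches. From Otocyon up to the same node: 4 branches. Total: 4 + 4 = 8.

8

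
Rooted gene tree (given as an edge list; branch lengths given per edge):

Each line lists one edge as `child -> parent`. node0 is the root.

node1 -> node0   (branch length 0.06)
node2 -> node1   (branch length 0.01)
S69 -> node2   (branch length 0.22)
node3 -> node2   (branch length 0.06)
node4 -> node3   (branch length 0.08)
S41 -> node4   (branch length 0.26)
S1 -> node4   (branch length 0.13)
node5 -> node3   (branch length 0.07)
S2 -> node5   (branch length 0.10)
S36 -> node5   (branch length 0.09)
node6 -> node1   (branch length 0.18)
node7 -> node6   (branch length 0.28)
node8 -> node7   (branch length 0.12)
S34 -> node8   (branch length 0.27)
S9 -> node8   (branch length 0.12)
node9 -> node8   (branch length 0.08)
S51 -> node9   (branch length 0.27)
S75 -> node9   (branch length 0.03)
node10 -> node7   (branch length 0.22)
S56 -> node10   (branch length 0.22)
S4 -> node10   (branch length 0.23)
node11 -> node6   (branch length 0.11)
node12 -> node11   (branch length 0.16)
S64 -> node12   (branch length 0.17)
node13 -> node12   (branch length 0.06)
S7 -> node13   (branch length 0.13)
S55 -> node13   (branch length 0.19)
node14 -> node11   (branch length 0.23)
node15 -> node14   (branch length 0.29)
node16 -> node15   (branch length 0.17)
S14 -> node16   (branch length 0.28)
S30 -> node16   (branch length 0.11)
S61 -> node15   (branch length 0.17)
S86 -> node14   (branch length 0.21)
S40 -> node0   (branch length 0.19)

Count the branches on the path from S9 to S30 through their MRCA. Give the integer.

The MRCA of S9 and S30 is the node subtending (((S34,S9,(S51,S75)),(S56,S4)),((S64,(S7,S55)),(((S14,S30),S61),S86))).
From S9 up to that node: 3 branches. From S30 up to the same node: 5 branches. Total: 3 + 5 = 8.

8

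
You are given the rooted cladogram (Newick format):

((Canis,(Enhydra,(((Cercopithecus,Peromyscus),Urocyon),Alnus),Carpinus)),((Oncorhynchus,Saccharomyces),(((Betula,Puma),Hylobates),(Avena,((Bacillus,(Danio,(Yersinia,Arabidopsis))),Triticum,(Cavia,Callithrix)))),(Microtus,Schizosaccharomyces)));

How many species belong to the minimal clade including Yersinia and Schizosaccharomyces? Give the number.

The MRCA of Yersinia and Schizosaccharomyces is the node subtending ((Oncorhynchus,Saccharomyces),(((Betula,Puma),Hylobates),(Avena,((Bacillus,(Danio,(Yersinia,Arabidopsis))),Triticum,(Cavia,Callithrix)))),(Microtus,Schizosaccharomyces)).
That clade contains 15 terminal taxa: Arabidopsis, Avena, Bacillus, Betula, Callithrix, Cavia, Danio, Hylobates, Microtus, Oncorhynchus, Puma, Saccharomyces, Schizosaccharomyces, Triticum, Yersinia.

15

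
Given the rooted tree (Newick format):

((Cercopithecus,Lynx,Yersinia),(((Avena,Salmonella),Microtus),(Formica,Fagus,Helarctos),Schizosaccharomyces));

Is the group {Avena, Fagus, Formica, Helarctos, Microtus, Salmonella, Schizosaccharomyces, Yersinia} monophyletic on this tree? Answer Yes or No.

No

The MRCA of the listed taxa is the root, so the smallest clade containing them is the whole tree.
That clade also contains Cercopithecus, Lynx, which are not in the proposed group, so the group is not monophyletic.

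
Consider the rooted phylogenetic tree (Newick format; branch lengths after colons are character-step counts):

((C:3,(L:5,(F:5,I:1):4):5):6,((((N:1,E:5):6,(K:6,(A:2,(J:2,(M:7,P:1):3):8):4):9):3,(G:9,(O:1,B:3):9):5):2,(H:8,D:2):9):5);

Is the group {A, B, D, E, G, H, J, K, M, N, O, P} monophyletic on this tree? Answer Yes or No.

The most recent common ancestor of these taxa subtends ((((N,E),(K,(A,(J,(M,P))))),(G,(O,B))),(H,D)).
That clade has exactly 12 tips — every listed taxon and nothing else — so the group is monophyletic.

Yes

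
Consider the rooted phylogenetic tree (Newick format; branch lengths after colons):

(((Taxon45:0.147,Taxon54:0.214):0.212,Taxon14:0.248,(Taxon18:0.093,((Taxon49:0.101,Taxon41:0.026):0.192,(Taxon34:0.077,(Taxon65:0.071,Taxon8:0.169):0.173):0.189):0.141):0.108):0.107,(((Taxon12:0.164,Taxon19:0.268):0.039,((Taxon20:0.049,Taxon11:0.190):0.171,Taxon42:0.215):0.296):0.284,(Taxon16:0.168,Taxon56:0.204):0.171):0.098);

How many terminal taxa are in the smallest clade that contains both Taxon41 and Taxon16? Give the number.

16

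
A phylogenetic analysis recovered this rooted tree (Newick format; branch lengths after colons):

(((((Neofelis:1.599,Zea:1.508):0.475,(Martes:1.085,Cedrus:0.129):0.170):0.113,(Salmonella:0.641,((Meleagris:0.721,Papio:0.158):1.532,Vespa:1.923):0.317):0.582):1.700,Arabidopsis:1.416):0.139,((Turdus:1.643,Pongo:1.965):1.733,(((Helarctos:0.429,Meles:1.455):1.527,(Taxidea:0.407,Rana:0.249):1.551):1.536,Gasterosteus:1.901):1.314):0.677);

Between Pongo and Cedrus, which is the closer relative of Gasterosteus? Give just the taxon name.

The MRCA of Gasterosteus and Pongo subtends ((Turdus,Pongo),(((Helarctos,Meles),(Taxidea,Rana)),Gasterosteus)) (7 taxa).
The MRCA of Gasterosteus and Cedrus is the root, subtending the entire tree (16 taxa).
The first is nested inside the second, so Gasterosteus shares a more recent common ancestor with Pongo.

Pongo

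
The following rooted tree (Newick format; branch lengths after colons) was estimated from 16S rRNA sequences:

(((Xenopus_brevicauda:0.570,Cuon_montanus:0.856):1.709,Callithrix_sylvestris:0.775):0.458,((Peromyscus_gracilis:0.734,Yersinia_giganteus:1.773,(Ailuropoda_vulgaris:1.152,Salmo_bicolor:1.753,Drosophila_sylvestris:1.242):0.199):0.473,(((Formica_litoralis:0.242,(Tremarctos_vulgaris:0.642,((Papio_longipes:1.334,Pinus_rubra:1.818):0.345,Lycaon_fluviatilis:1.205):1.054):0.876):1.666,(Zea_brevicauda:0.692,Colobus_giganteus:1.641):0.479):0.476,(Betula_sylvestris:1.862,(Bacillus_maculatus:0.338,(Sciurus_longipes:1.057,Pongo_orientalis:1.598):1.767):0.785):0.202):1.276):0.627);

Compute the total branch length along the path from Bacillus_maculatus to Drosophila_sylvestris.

4.515

The path runs Bacillus_maculatus → … → MRCA → … → Drosophila_sylvestris; the MRCA is the node subtending ((Peromyscus_gracilis,Yersinia_giganteus,(Ailuropoda_vulgaris,Salmo_bicolor,Drosophila_sylvestris)),(((Formica_litoralis,(Tremarctos_vulgaris,((Papio_longipes,Pinus_rubra),Lycaon_fluviatilis))),(Zea_brevicauda,Colobus_giganteus)),(Betula_sylvestris,(Bacillus_maculatus,(Sciurus_longipes,Pongo_orientalis))))).
Branch lengths along that path: 0.338 + 0.785 + 0.202 + 1.276 + 0.473 + 0.199 + 1.242 = 4.515.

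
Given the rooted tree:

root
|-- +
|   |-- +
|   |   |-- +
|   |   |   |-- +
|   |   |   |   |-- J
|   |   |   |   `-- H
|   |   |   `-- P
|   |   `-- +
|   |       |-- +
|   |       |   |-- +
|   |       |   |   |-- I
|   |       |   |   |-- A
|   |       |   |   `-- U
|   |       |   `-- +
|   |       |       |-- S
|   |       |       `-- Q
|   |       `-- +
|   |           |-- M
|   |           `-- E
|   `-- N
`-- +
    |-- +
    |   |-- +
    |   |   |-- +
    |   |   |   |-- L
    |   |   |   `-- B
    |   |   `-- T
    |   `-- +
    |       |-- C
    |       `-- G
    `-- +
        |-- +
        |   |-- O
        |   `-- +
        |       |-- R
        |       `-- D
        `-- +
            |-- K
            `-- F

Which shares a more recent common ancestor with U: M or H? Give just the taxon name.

The MRCA of U and M subtends (((I,A,U),(S,Q)),(M,E)) (7 taxa).
The MRCA of U and H subtends (((J,H),P),(((I,A,U),(S,Q)),(M,E))) (10 taxa).
The first is nested inside the second, so U shares a more recent common ancestor with M.

M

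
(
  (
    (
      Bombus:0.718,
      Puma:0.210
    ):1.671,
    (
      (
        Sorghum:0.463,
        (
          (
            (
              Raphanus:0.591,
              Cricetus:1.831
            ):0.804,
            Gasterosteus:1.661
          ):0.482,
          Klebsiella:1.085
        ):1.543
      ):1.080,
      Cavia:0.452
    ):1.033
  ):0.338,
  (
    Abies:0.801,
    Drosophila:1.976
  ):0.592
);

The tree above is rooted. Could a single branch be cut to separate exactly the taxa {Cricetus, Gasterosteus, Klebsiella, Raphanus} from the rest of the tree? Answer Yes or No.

Yes

The most recent common ancestor of these taxa subtends (((Raphanus,Cricetus),Gasterosteus),Klebsiella).
That clade has exactly 4 tips — every listed taxon and nothing else — so the group is monophyletic.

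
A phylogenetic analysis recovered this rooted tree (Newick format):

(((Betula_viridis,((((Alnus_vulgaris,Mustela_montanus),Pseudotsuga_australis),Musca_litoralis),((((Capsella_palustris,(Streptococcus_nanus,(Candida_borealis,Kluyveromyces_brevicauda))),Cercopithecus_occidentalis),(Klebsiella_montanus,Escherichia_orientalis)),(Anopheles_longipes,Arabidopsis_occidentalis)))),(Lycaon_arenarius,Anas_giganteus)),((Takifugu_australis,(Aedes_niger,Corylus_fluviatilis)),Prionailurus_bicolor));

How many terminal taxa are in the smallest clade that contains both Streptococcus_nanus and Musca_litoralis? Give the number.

13

The MRCA of Streptococcus_nanus and Musca_litoralis is the node subtending ((((Alnus_vulgaris,Mustela_montanus),Pseudotsuga_australis),Musca_litoralis),((((Capsella_palustris,(Streptococcus_nanus,(Candida_borealis,Kluyveromyces_brevicauda))),Cercopithecus_occidentalis),(Klebsiella_montanus,Escherichia_orientalis)),(Anopheles_longipes,Arabidopsis_occidentalis))).
That clade contains 13 terminal taxa: Alnus_vulgaris, Anopheles_longipes, Arabidopsis_occidentalis, Candida_borealis, Capsella_palustris, Cercopithecus_occidentalis, Escherichia_orientalis, Klebsiella_montanus, Kluyveromyces_brevicauda, Musca_litoralis, Mustela_montanus, Pseudotsuga_australis, Streptococcus_nanus.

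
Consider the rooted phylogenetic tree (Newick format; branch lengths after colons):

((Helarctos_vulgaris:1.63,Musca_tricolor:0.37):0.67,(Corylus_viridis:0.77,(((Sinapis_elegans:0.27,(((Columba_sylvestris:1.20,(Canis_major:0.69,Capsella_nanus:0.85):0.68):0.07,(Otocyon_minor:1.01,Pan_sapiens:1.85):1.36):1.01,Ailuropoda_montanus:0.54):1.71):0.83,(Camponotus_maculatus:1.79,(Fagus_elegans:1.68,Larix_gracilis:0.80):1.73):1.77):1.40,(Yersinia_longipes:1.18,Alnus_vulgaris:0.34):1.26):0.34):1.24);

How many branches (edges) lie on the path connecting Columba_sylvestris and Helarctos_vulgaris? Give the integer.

10

The MRCA of Columba_sylvestris and Helarctos_vulgaris is the root of the tree.
From Columba_sylvestris up to that node: 8 branches. From Helarctos_vulgaris up to the same node: 2 branches. Total: 8 + 2 = 10.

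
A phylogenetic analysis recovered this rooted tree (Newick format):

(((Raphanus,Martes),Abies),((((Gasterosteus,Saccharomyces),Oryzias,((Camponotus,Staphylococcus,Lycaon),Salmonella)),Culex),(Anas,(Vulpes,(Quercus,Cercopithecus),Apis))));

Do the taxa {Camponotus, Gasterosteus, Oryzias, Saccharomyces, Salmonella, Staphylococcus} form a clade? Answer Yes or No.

No

The MRCA of the listed taxa subtends ((Gasterosteus,Saccharomyces),Oryzias,((Camponotus,Staphylococcus,Lycaon),Salmonella)).
That clade also contains Lycaon, which is not in the proposed group, so the group is not monophyletic.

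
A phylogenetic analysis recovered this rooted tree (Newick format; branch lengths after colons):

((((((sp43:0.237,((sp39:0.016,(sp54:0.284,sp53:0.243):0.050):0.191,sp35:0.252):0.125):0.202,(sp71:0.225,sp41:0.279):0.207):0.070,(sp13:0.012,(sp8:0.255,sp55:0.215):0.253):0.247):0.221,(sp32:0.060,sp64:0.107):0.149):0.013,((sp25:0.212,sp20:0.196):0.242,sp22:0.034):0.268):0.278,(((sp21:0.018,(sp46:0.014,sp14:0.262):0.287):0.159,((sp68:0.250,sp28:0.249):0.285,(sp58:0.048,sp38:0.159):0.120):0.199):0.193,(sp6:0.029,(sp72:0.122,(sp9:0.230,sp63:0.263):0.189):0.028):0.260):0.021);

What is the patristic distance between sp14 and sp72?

1.311

The path runs sp14 → … → MRCA → … → sp72; the MRCA is the node subtending (((sp21,(sp46,sp14)),((sp68,sp28),(sp58,sp38))),(sp6,(sp72,(sp9,sp63)))).
Branch lengths along that path: 0.262 + 0.287 + 0.159 + 0.193 + 0.260 + 0.028 + 0.122 = 1.311.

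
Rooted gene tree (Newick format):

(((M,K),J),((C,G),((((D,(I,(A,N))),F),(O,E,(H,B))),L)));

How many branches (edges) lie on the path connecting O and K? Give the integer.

The MRCA of O and K is the root of the tree.
From O up to that node: 5 branches. From K up to the same node: 3 branches. Total: 5 + 3 = 8.

8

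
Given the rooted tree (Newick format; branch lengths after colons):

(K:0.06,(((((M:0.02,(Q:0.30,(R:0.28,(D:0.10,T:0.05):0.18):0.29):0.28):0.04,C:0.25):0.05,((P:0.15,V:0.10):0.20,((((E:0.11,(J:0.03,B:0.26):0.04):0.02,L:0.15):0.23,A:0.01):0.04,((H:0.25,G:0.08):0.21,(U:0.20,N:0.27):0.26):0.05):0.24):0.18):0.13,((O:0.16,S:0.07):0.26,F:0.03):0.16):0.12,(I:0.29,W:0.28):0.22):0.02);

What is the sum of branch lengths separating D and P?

1.47

The path runs D → … → MRCA → … → P; the MRCA is the node subtending (((M,(Q,(R,(D,T)))),C),((P,V),((((E,(J,B)),L),A),((H,G),(U,N))))).
Branch lengths along that path: 0.10 + 0.18 + 0.29 + 0.28 + 0.04 + 0.05 + 0.18 + 0.20 + 0.15 = 1.47.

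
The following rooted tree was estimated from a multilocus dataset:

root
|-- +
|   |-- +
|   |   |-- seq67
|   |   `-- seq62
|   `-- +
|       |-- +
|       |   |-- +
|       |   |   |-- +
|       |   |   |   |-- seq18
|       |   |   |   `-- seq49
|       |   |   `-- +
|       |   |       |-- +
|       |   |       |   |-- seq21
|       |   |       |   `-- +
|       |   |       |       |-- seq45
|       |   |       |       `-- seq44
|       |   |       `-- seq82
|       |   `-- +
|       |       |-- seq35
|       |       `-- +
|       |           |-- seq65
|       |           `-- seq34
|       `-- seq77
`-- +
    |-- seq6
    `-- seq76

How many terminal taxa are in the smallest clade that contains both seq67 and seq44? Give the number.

12

The MRCA of seq67 and seq44 is the node subtending ((seq67,seq62),((((seq18,seq49),((seq21,(seq45,seq44)),seq82)),(seq35,(seq65,seq34))),seq77)).
That clade contains 12 terminal taxa: seq18, seq21, seq34, seq35, seq44, seq45, seq49, seq62, seq65, seq67, seq77, seq82.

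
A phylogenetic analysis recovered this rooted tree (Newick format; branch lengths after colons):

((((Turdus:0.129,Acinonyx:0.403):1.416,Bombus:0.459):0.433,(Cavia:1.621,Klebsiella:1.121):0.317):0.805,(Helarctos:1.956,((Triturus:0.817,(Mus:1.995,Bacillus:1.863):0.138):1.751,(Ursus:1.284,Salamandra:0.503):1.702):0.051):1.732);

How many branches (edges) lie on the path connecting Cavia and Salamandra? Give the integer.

The MRCA of Cavia and Salamandra is the root of the tree.
From Cavia up to that node: 3 branches. From Salamandra up to the same node: 4 branches. Total: 3 + 4 = 7.

7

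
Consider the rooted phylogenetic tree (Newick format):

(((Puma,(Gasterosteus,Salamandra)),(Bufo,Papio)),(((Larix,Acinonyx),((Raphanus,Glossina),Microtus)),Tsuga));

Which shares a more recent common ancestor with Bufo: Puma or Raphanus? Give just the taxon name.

The MRCA of Bufo and Puma subtends ((Puma,(Gasterosteus,Salamandra)),(Bufo,Papio)) (5 taxa).
The MRCA of Bufo and Raphanus is the root, subtending the entire tree (11 taxa).
The first is nested inside the second, so Bufo shares a more recent common ancestor with Puma.

Puma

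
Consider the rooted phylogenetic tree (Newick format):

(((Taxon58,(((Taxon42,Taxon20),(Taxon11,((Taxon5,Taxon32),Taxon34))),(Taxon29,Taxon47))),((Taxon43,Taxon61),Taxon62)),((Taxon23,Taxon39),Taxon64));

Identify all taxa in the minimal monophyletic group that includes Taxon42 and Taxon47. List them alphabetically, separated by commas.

Taxon11, Taxon20, Taxon29, Taxon32, Taxon34, Taxon42, Taxon47, Taxon5

Tracing Taxon42: it sits inside (Taxon42,Taxon20).
Tracing Taxon47: it sits inside (Taxon29,Taxon47).
The smallest clade enclosing both is (((Taxon42,Taxon20),(Taxon11,((Taxon5,Taxon32),Taxon34))),(Taxon29,Taxon47)); the answer is its 8 terminal taxa in alphabetical order.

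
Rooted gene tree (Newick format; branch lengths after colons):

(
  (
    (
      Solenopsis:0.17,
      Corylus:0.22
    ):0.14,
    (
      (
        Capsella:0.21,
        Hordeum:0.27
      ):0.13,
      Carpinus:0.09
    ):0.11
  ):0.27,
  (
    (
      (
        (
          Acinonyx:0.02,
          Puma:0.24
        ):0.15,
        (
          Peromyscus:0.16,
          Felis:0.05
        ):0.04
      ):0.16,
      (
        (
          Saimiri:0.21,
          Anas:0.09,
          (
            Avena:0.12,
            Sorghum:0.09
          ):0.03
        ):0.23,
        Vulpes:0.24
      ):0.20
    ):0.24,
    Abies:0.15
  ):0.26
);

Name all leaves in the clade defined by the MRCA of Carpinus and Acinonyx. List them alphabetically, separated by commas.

Abies, Acinonyx, Anas, Avena, Capsella, Carpinus, Corylus, Felis, Hordeum, Peromyscus, Puma, Saimiri, Solenopsis, Sorghum, Vulpes

Tracing Carpinus: it sits inside ((Capsella,Hordeum),Carpinus).
Tracing Acinonyx: it sits inside (Acinonyx,Puma).
The smallest clade enclosing both is the whole tree (their MRCA is the root), so the answer is all 15 tips in alphabetical order.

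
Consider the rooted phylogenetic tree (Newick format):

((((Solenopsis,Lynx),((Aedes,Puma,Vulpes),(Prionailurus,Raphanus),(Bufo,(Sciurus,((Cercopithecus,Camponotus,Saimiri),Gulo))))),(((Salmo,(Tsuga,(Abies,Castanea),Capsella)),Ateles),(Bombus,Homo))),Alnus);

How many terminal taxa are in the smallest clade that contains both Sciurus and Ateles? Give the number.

The MRCA of Sciurus and Ateles is the node subtending (((Solenopsis,Lynx),((Aedes,Puma,Vulpes),(Prionailurus,Raphanus),(Bufo,(Sciurus,((Cercopithecus,Camponotus,Saimiri),Gulo))))),(((Salmo,(Tsuga,(Abies,Castanea),Capsella)),Ateles),(Bombus,Homo))).
That clade contains 21 terminal taxa: Abies, Aedes, Ateles, Bombus, Bufo, Camponotus, Capsella, Castanea, Cercopithecus, Gulo, Homo, Lynx, Prionailurus, Puma, Raphanus, Saimiri, Salmo, Sciurus, Solenopsis, Tsuga, Vulpes.

21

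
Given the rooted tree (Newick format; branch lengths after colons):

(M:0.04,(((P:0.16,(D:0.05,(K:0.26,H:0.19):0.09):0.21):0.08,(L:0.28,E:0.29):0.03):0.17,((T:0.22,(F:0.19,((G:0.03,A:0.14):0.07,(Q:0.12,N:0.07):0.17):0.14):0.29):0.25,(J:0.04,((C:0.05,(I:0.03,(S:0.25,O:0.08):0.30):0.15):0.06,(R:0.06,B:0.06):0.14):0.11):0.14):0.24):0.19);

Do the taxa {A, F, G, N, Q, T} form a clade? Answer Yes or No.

Yes

The most recent common ancestor of these taxa subtends (T,(F,((G,A),(Q,N)))).
That clade has exactly 6 tips — every listed taxon and nothing else — so the group is monophyletic.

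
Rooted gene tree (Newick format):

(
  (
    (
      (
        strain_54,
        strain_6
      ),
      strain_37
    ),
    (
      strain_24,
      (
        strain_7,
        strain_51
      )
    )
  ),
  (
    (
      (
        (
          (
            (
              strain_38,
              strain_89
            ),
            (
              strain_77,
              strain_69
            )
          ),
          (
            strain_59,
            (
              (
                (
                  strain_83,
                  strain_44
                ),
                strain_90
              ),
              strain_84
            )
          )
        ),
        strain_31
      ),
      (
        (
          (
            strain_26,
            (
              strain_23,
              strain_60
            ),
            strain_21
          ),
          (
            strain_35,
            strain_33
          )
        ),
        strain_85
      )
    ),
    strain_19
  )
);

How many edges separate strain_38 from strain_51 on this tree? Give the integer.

The MRCA of strain_38 and strain_51 is the root of the tree.
From strain_38 up to that node: 7 branches. From strain_51 up to the same node: 4 branches. Total: 7 + 4 = 11.

11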